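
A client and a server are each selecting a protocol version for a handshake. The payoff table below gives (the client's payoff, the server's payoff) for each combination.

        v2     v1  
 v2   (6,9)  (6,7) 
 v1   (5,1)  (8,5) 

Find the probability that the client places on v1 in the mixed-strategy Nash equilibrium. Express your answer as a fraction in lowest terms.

1/3

The client's mix p on v2 must make the server indifferent between v2 and v1.
The server's payoff from v2: 9p + 1(1−p). From v1: 7p + 5(1−p).
Set equal: 2p = 4(1−p) → p = 4/6 = 2/3.
Probability on v1 is 1 − 2/3 = 1/3.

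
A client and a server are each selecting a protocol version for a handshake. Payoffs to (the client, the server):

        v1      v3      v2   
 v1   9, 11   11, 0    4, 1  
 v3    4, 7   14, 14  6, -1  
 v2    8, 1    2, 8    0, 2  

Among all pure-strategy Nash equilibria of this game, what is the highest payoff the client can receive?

14

Both v1 is a pure NE (the client: 9 ≥ 8; the server: 11 ≥ 1). The client gets 9.
Both v3 is a pure NE (the client: 14 ≥ 11; the server: 14 ≥ 7). The client gets 14.
Every other cell has a profitable deviation for at least one player. Highest of {9, 14} is 14.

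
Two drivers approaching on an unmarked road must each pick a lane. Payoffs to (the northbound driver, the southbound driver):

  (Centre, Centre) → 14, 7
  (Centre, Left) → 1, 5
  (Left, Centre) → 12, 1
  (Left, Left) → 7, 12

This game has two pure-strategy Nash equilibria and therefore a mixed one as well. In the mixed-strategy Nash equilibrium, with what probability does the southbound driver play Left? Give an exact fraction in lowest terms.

The southbound driver's mix q on Centre must make the northbound driver indifferent between Centre and Left.
The northbound driver's payoff from Centre: 14q + 1(1−q). From Left: 12q + 7(1−q).
Set equal: 2q = 6(1−q) → q = 6/8 = 3/4.
Probability on Left is 1 − 3/4 = 1/4.

1/4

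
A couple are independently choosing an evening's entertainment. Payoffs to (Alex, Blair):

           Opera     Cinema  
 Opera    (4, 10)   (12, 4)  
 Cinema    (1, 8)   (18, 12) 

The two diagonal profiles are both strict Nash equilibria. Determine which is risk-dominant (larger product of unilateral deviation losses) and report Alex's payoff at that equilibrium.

18

At both Opera: Alex loses 4 − 1 = 3 by deviating; Blair loses 10 − 4 = 6. Product = 3·6 = 18.
At both Cinema: Alex loses 18 − 12 = 6 by deviating; Blair loses 12 − 8 = 4. Product = 6·4 = 24.
24 > 18, so both Cinema is risk-dominant. Alex's payoff there is 18.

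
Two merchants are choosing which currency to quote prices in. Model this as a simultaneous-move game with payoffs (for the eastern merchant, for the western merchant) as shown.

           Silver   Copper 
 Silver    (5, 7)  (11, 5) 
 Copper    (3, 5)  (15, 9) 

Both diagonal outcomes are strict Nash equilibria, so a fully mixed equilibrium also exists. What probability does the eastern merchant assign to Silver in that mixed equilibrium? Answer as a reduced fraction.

2/3

The eastern merchant's mix p on Silver must make the western merchant indifferent between Silver and Copper.
The western merchant's payoff from Silver: 7p + 5(1−p). From Copper: 5p + 9(1−p).
Set equal: 2p = 4(1−p) → p = 4/6 = 2/3.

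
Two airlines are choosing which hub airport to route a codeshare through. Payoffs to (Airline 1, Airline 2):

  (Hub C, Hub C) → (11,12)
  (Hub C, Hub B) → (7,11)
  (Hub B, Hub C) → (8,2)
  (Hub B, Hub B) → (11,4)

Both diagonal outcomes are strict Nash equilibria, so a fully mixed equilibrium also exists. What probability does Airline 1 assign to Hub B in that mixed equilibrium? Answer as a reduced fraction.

Airline 1's mix p on Hub C must make Airline 2 indifferent between Hub C and Hub B.
Airline 2's payoff from Hub C: 12p + 2(1−p). From Hub B: 11p + 4(1−p).
Set equal: 1p = 2(1−p) → p = 2/3.
Probability on Hub B is 1 − 2/3 = 1/3.

1/3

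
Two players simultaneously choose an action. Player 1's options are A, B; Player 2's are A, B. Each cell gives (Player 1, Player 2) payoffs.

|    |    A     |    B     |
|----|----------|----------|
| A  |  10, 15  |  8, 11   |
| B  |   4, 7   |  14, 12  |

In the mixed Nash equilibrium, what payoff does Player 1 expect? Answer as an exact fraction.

Player 2 mixes with probability q on A, chosen so Player 1 is indifferent: 10q + 8(1−q) = 4q + 14(1−q) gives q = 1/2.
Player 1's expected payoff (from either row, since indifferent) is 10·1/2 + 8·1/2 = 9.

9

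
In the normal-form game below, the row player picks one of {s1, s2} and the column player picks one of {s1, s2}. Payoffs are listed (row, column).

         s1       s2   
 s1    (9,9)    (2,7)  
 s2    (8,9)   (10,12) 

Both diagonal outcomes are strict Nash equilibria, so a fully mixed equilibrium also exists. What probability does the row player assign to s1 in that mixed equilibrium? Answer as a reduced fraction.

The row player's mix p on s1 must make the column player indifferent between s1 and s2.
The column player's payoff from s1: 9p + 9(1−p). From s2: 7p + 12(1−p).
Set equal: 2p = 3(1−p) → p = 3/5.

3/5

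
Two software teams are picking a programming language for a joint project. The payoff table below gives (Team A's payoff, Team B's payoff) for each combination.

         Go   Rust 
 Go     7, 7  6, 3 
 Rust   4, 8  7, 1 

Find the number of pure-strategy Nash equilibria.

1

Both Go: Team A gets 7 (best alternative 4); Team B gets 7 (best alternative 3). Neither deviates — NE.
Both Rust is not a NE: Team B would switch to Go (8 > 1).
No other cell survives both best-response checks, so there is 1 pure NE.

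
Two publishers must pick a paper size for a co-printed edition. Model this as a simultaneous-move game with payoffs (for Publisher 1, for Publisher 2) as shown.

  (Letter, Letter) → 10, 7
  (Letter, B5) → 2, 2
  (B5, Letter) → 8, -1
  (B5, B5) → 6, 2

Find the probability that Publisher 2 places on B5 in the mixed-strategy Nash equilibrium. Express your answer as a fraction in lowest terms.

Publisher 2's mix q on Letter must make Publisher 1 indifferent between Letter and B5.
Publisher 1's payoff from Letter: 10q + 2(1−q). From B5: 8q + 6(1−q).
Set equal: 2q = 4(1−q) → q = 4/6 = 2/3.
Probability on B5 is 1 − 2/3 = 1/3.

1/3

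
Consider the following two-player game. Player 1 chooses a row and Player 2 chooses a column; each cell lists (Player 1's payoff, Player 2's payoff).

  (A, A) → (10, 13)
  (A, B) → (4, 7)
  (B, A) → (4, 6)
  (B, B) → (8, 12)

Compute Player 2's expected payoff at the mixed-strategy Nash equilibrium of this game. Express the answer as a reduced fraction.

19/2

Player 1 mixes with probability p on A, chosen so Player 2 is indifferent: 13p + 6(1−p) = 7p + 12(1−p) gives p = 1/2.
Player 2's expected payoff is 13·1/2 + 6·1/2 = 19/2.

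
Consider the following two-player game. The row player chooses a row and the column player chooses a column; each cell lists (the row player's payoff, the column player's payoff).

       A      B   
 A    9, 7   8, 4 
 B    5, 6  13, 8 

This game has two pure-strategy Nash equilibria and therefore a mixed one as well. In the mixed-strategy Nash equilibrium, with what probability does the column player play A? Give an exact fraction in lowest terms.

The column player's mix q on A must make the row player indifferent between A and B.
The row player's payoff from A: 9q + 8(1−q). From B: 5q + 13(1−q).
Set equal: 4q = 5(1−q) → q = 5/9.

5/9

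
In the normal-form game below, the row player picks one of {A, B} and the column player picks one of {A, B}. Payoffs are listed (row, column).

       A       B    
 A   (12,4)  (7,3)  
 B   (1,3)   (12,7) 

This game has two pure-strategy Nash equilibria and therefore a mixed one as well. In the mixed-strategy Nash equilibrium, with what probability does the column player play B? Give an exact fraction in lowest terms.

The column player's mix q on A must make the row player indifferent between A and B.
The row player's payoff from A: 12q + 7(1−q). From B: 1q + 12(1−q).
Set equal: 11q = 5(1−q) → q = 5/16.
Probability on B is 1 − 5/16 = 11/16.

11/16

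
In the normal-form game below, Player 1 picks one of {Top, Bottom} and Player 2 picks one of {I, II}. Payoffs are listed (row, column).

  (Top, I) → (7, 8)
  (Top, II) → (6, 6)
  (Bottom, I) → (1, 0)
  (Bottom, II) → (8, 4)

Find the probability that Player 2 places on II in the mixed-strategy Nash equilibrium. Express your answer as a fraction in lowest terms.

3/4

Player 2's mix q on I must make Player 1 indifferent between Top and Bottom.
Player 1's payoff from Top: 7q + 6(1−q). From Bottom: 1q + 8(1−q).
Set equal: 6q = 2(1−q) → q = 2/8 = 1/4.
Probability on II is 1 − 1/4 = 3/4.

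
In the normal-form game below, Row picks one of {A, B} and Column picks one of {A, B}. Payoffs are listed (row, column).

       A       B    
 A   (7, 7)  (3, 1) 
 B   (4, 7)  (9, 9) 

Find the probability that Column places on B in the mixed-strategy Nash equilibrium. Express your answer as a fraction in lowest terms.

Column's mix q on A must make Row indifferent between A and B.
Row's payoff from A: 7q + 3(1−q). From B: 4q + 9(1−q).
Set equal: 3q = 6(1−q) → q = 6/9 = 2/3.
Probability on B is 1 − 2/3 = 1/3.

1/3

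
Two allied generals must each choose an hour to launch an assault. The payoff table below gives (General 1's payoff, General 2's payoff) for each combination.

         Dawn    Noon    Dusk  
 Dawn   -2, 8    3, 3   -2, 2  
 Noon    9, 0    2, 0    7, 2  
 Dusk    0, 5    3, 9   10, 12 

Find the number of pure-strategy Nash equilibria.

Both Dusk: General 1 gets 10 (best alternative 7); General 2 gets 12 (best alternative 9). Neither deviates — NE.
Both Dawn is not a NE: General 1 would switch to Noon (9 > -2).
No other cell survives both best-response checks, so there is 1 pure NE.

1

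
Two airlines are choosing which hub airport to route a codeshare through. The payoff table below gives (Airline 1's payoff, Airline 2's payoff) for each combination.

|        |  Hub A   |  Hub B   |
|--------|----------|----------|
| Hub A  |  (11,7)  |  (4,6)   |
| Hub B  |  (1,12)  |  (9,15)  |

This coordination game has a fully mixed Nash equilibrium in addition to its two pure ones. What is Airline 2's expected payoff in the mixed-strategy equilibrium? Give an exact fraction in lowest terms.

Airline 1 mixes with probability p on Hub A, chosen so Airline 2 is indifferent: 7p + 12(1−p) = 6p + 15(1−p) gives p = 3/4.
Airline 2's expected payoff is 7·3/4 + 12·1/4 = 33/4.

33/4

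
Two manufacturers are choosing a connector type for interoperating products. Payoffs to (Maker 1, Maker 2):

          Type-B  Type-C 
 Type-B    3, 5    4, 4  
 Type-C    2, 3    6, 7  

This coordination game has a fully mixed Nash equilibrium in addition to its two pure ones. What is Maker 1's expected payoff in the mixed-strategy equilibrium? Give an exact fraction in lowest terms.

Maker 2 mixes with probability q on Type-B, chosen so Maker 1 is indifferent: 3q + 4(1−q) = 2q + 6(1−q) gives q = 2/3.
Maker 1's expected payoff (from either row, since indifferent) is 3·2/3 + 4·1/3 = 10/3.

10/3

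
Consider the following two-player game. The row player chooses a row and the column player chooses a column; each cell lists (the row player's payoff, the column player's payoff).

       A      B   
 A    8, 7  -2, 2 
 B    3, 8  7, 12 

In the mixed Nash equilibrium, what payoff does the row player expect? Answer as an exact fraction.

The column player mixes with probability q on A, chosen so the row player is indifferent: 8q + (-2)(1−q) = 3q + 7(1−q) gives q = 9/14.
The row player's expected payoff (from either row, since indifferent) is 8·9/14 + (-2)·5/14 = 31/7.

31/7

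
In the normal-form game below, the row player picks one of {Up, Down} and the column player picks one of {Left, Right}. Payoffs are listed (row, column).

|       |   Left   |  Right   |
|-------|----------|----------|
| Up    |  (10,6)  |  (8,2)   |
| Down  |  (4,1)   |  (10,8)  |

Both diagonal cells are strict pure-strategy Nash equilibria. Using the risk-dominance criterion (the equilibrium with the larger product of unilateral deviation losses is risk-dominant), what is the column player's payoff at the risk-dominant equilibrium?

6

At (Up, Left): the row player loses 10 − 4 = 6 by deviating; the column player loses 6 − 2 = 4. Product = 6·4 = 24.
At (Down, Right): the row player loses 10 − 8 = 2 by deviating; the column player loses 8 − 1 = 7. Product = 2·7 = 14.
24 > 14, so (Up, Left) is risk-dominant. The column player's payoff there is 6.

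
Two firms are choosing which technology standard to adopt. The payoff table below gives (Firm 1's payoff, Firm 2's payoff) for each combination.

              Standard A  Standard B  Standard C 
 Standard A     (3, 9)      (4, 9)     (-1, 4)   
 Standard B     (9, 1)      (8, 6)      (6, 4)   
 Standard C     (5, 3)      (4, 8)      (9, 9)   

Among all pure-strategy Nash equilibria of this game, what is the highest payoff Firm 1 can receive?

Both Standard B is a pure NE (Firm 1: 8 ≥ 4; Firm 2: 6 ≥ 4). Firm 1 gets 8.
Both Standard C is a pure NE (Firm 1: 9 ≥ 6; Firm 2: 9 ≥ 8). Firm 1 gets 9.
Every other cell has a profitable deviation for at least one player. Highest of {8, 9} is 9.

9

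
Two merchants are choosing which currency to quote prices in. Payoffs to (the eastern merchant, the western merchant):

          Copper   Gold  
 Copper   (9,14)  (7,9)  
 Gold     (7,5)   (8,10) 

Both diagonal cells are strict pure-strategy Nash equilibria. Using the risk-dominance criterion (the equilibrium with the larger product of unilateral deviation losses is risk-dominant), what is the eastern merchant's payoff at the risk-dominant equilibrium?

At both Copper: the eastern merchant loses 9 − 7 = 2 by deviating; the western merchant loses 14 − 9 = 5. Product = 2·5 = 10.
At both Gold: the eastern merchant loses 8 − 7 = 1 by deviating; the western merchant loses 10 − 5 = 5. Product = 1·5 = 5.
10 > 5, so both Copper is risk-dominant. The eastern merchant's payoff there is 9.

9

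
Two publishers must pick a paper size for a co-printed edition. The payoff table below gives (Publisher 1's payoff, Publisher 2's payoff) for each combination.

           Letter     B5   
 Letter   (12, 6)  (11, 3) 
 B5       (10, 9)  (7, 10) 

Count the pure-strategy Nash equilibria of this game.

1

Both Letter: Publisher 1 gets 12 (best alternative 10); Publisher 2 gets 6 (best alternative 3). Neither deviates — NE.
Both B5 is not a NE: Publisher 1 would switch to Letter (11 > 7).
No other cell survives both best-response checks, so there is 1 pure NE.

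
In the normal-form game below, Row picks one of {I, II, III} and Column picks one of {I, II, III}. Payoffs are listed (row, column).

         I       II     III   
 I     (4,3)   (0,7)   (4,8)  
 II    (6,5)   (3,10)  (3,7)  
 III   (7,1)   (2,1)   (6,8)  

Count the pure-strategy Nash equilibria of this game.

2

Both II: Row gets 3 (best alternative 2); Column gets 10 (best alternative 7). Neither deviates — NE.
Both III: Row gets 6 (best alternative 4); Column gets 8 (best alternative 1). Neither deviates — NE.
Both I is not a NE: Row would switch to III (7 > 4).
No other cell survives both best-response checks, so there are 2 pure NE.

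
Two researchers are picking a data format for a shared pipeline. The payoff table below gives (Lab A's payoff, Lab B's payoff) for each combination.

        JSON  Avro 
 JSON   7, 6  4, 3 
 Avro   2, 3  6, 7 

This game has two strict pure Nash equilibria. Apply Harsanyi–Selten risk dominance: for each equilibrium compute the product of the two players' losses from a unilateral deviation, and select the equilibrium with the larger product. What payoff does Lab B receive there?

At both JSON: Lab A loses 7 − 2 = 5 by deviating; Lab B loses 6 − 3 = 3. Product = 5·3 = 15.
At both Avro: Lab A loses 6 − 4 = 2 by deviating; Lab B loses 7 − 3 = 4. Product = 2·4 = 8.
15 > 8, so both JSON is risk-dominant. Lab B's payoff there is 6.

6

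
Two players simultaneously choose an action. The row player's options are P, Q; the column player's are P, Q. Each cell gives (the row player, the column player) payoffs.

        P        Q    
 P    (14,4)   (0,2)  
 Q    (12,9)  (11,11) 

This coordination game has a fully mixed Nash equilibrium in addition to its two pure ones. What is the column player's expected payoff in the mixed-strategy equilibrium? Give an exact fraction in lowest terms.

13/2

The row player mixes with probability p on P, chosen so the column player is indifferent: 4p + 9(1−p) = 2p + 11(1−p) gives p = 1/2.
The column player's expected payoff is 4·1/2 + 9·1/2 = 13/2.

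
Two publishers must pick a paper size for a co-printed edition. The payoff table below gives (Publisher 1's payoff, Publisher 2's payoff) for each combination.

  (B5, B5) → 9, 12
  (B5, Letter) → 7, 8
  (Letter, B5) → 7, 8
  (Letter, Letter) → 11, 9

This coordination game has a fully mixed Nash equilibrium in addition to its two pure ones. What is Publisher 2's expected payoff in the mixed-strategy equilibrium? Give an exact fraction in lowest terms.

Publisher 1 mixes with probability p on B5, chosen so Publisher 2 is indifferent: 12p + 8(1−p) = 8p + 9(1−p) gives p = 1/5.
Publisher 2's expected payoff is 12·1/5 + 8·4/5 = 44/5.

44/5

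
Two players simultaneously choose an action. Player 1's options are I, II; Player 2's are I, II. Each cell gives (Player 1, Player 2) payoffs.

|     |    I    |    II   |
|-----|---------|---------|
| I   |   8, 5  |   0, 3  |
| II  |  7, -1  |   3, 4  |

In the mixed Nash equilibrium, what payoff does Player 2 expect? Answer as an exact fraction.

Player 1 mixes with probability p on I, chosen so Player 2 is indifferent: 5p + (-1)(1−p) = 3p + 4(1−p) gives p = 5/7.
Player 2's expected payoff is 5·5/7 + (-1)·2/7 = 23/7.

23/7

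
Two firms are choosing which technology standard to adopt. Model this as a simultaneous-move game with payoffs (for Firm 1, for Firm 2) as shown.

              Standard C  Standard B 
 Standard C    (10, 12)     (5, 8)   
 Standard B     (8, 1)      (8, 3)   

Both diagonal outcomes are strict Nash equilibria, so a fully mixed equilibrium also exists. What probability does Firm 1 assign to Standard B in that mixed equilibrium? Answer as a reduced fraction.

2/3

Firm 1's mix p on Standard C must make Firm 2 indifferent between Standard C and Standard B.
Firm 2's payoff from Standard C: 12p + 1(1−p). From Standard B: 8p + 3(1−p).
Set equal: 4p = 2(1−p) → p = 2/6 = 1/3.
Probability on Standard B is 1 − 1/3 = 2/3.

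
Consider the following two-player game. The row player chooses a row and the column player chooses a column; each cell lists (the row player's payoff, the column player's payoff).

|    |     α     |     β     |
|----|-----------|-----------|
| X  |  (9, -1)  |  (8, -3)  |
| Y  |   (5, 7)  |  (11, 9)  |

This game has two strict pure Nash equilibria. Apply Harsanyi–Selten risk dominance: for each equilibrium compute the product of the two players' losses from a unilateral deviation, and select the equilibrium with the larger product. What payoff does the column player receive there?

-1

At (X, α): the row player loses 9 − 5 = 4 by deviating; the column player loses -1 − (-3) = 2. Product = 4·2 = 8.
At (Y, β): the row player loses 11 − 8 = 3 by deviating; the column player loses 9 − 7 = 2. Product = 3·2 = 6.
8 > 6, so (X, α) is risk-dominant. The column player's payoff there is -1.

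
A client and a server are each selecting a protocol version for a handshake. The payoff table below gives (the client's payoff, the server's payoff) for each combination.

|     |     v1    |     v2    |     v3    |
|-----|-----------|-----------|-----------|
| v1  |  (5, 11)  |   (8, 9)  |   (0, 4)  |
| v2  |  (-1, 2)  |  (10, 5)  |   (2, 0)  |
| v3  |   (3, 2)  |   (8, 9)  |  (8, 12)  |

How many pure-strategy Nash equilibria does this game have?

3

Both v1: the client gets 5 (best alternative 3); the server gets 11 (best alternative 9). Neither deviates — NE.
Both v2: the client gets 10 (best alternative 8); the server gets 5 (best alternative 2). Neither deviates — NE.
Both v3: the client gets 8 (best alternative 2); the server gets 12 (best alternative 9). Neither deviates — NE.
(v1, v3) is not a NE: the client would switch to v3 (8 > 0).
No other cell survives both best-response checks, so there are 3 pure NE.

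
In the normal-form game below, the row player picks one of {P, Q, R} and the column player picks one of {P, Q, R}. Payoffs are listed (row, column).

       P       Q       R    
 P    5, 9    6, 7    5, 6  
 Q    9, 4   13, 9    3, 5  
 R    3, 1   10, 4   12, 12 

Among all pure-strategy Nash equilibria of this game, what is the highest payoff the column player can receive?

12

Both Q is a pure NE (the row player: 13 ≥ 10; the column player: 9 ≥ 5). The column player gets 9.
Both R is a pure NE (the row player: 12 ≥ 5; the column player: 12 ≥ 4). The column player gets 12.
Every other cell has a profitable deviation for at least one player. Highest of {9, 12} is 12.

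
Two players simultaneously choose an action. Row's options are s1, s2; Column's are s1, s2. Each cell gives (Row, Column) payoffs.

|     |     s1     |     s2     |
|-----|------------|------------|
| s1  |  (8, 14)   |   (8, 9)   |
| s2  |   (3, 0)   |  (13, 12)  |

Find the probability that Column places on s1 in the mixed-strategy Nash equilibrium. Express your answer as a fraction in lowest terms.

1/2

Column's mix q on s1 must make Row indifferent between s1 and s2.
Row's payoff from s1: 8q + 8(1−q). From s2: 3q + 13(1−q).
Set equal: 5q = 5(1−q) → q = 5/10 = 1/2.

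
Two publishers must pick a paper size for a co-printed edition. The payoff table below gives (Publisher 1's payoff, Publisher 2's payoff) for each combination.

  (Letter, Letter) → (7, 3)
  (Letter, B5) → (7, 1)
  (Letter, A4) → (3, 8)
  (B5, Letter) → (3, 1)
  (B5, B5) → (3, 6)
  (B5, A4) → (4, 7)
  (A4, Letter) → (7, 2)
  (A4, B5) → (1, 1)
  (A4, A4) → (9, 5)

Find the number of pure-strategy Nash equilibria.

1

Both A4: Publisher 1 gets 9 (best alternative 4); Publisher 2 gets 5 (best alternative 2). Neither deviates — NE.
Both B5 is not a NE: Publisher 1 would switch to Letter (7 > 3).
No other cell survives both best-response checks, so there is 1 pure NE.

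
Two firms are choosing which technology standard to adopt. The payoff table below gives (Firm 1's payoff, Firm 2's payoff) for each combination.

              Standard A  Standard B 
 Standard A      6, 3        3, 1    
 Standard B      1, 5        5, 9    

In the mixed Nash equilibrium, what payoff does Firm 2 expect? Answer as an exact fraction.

11/3

Firm 1 mixes with probability p on Standard A, chosen so Firm 2 is indifferent: 3p + 5(1−p) = 1p + 9(1−p) gives p = 2/3.
Firm 2's expected payoff is 3·2/3 + 5·1/3 = 11/3.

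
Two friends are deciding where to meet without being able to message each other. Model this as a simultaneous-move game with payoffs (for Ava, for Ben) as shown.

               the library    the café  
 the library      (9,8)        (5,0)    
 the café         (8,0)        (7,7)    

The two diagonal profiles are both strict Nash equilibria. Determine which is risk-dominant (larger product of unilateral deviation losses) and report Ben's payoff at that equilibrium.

At both the library: Ava loses 9 − 8 = 1 by deviating; Ben loses 8 − 0 = 8. Product = 1·8 = 8.
At both the café: Ava loses 7 − 5 = 2 by deviating; Ben loses 7 − 0 = 7. Product = 2·7 = 14.
14 > 8, so both the café is risk-dominant. Ben's payoff there is 7.

7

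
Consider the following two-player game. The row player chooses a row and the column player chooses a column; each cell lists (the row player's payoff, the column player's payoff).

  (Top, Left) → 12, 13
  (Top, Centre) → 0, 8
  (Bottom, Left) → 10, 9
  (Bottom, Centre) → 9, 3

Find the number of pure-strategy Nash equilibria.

(Top, Left): the row player gets 12 (best alternative 10); the column player gets 13 (best alternative 8). Neither deviates — NE.
(Bottom, Centre) is not a NE: the column player would switch to Left (9 > 3).
No other cell survives both best-response checks, so there is 1 pure NE.

1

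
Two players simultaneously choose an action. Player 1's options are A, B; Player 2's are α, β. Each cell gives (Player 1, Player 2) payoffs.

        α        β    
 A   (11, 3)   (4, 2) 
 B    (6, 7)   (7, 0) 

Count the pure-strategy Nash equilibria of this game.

1

(A, α): Player 1 gets 11 (best alternative 6); Player 2 gets 3 (best alternative 2). Neither deviates — NE.
(B, β) is not a NE: Player 2 would switch to α (7 > 0).
No other cell survives both best-response checks, so there is 1 pure NE.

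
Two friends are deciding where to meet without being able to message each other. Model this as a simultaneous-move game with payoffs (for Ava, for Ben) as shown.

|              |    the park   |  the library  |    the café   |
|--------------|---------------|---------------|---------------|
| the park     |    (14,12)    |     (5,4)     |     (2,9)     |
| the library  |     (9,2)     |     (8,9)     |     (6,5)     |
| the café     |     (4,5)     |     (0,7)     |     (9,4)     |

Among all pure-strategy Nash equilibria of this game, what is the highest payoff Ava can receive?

Both the park is a pure NE (Ava: 14 ≥ 9; Ben: 12 ≥ 9). Ava gets 14.
Both the library is a pure NE (Ava: 8 ≥ 5; Ben: 9 ≥ 5). Ava gets 8.
Every other cell has a profitable deviation for at least one player. Highest of {14, 8} is 14.

14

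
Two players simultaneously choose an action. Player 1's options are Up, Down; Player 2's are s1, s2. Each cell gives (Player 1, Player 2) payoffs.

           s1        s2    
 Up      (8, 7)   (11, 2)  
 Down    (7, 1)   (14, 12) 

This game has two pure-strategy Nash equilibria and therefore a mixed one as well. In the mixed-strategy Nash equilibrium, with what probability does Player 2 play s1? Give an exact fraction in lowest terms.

3/4

Player 2's mix q on s1 must make Player 1 indifferent between Up and Down.
Player 1's payoff from Up: 8q + 11(1−q). From Down: 7q + 14(1−q).
Set equal: 1q = 3(1−q) → q = 3/4.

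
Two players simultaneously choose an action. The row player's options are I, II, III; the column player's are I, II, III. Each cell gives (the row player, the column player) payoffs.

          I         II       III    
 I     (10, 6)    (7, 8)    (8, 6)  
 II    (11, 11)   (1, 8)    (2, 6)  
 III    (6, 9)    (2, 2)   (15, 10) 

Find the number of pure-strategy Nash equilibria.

(I, II): the row player gets 7 (best alternative 2); the column player gets 8 (best alternative 6). Neither deviates — NE.
(II, I): the row player gets 11 (best alternative 10); the column player gets 11 (best alternative 8). Neither deviates — NE.
Both III: the row player gets 15 (best alternative 8); the column player gets 10 (best alternative 9). Neither deviates — NE.
Both I is not a NE: the row player would switch to II (11 > 10).
No other cell survives both best-response checks, so there are 3 pure NE.

3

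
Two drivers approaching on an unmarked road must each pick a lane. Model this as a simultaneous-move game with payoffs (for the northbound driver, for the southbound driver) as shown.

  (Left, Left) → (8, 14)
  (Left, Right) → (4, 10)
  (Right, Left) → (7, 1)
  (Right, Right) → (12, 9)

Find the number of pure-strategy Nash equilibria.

2

Both Left: the northbound driver gets 8 (best alternative 7); the southbound driver gets 14 (best alternative 10). Neither deviates — NE.
Both Right: the northbound driver gets 12 (best alternative 4); the southbound driver gets 9 (best alternative 1). Neither deviates — NE.
(Right, Left) is not a NE: the northbound driver would switch to Left (8 > 7).
No other cell survives both best-response checks, so there are 2 pure NE.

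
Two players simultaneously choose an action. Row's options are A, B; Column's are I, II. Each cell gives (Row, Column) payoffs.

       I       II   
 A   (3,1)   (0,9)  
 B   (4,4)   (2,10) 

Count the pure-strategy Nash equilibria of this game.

(B, II): Row gets 2 (best alternative 0); Column gets 10 (best alternative 4). Neither deviates — NE.
(A, I) is not a NE: Row would switch to B (4 > 3).
No other cell survives both best-response checks, so there is 1 pure NE.

1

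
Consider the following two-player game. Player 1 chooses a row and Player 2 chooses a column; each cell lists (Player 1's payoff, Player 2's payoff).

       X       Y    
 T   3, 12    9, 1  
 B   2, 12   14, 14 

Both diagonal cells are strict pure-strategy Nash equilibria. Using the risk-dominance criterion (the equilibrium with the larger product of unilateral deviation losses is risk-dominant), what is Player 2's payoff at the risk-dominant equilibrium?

12

At (T, X): Player 1 loses 3 − 2 = 1 by deviating; Player 2 loses 12 − 1 = 11. Product = 1·11 = 11.
At (B, Y): Player 1 loses 14 − 9 = 5 by deviating; Player 2 loses 14 − 12 = 2. Product = 5·2 = 10.
11 > 10, so (T, X) is risk-dominant. Player 2's payoff there is 12.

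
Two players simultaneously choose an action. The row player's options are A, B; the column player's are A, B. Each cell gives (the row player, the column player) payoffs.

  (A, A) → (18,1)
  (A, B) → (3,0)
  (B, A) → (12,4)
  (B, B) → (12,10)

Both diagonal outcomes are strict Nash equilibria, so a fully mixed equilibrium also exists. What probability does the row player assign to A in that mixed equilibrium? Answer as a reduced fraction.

6/7

The row player's mix p on A must make the column player indifferent between A and B.
The column player's payoff from A: 1p + 4(1−p). From B: 0p + 10(1−p).
Set equal: 1p = 6(1−p) → p = 6/7.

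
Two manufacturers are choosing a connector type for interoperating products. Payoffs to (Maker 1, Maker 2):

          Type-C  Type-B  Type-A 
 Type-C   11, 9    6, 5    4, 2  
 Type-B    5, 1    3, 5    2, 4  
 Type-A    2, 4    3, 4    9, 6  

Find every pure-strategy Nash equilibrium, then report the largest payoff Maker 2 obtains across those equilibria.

Both Type-C is a pure NE (Maker 1: 11 ≥ 5; Maker 2: 9 ≥ 5). Maker 2 gets 9.
Both Type-A is a pure NE (Maker 1: 9 ≥ 4; Maker 2: 6 ≥ 4). Maker 2 gets 6.
Every other cell has a profitable deviation for at least one player. Highest of {9, 6} is 9.

9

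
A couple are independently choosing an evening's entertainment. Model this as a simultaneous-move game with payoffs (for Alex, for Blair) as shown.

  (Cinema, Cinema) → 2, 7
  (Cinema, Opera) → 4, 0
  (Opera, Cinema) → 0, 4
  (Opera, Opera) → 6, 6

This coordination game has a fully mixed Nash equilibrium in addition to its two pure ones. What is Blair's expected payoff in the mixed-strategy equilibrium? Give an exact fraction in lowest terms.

Alex mixes with probability p on Cinema, chosen so Blair is indifferent: 7p + 4(1−p) = 0p + 6(1−p) gives p = 2/9.
Blair's expected payoff is 7·2/9 + 4·7/9 = 14/3.

14/3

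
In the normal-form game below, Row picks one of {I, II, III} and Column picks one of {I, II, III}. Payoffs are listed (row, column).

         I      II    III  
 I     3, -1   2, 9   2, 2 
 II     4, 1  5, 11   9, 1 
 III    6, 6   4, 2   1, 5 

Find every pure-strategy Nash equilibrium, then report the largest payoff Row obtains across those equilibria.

Both II is a pure NE (Row: 5 ≥ 4; Column: 11 ≥ 1). Row gets 5.
(III, I) is a pure NE (Row: 6 ≥ 4; Column: 6 ≥ 5). Row gets 6.
Every other cell has a profitable deviation for at least one player. Highest of {5, 6} is 6.

6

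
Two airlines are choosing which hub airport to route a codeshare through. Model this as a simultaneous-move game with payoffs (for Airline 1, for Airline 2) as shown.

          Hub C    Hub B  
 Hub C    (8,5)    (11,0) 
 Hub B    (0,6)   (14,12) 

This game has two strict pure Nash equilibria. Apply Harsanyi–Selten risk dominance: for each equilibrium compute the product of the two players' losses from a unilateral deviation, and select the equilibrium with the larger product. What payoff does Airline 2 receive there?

5

At both Hub C: Airline 1 loses 8 − 0 = 8 by deviating; Airline 2 loses 5 − 0 = 5. Product = 8·5 = 40.
At both Hub B: Airline 1 loses 14 − 11 = 3 by deviating; Airline 2 loses 12 − 6 = 6. Product = 3·6 = 18.
40 > 18, so both Hub C is risk-dominant. Airline 2's payoff there is 5.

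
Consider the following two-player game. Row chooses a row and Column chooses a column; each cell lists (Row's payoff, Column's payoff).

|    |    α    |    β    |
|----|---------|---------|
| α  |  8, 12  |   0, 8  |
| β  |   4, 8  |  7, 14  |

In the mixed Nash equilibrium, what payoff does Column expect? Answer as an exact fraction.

Row mixes with probability p on α, chosen so Column is indifferent: 12p + 8(1−p) = 8p + 14(1−p) gives p = 3/5.
Column's expected payoff is 12·3/5 + 8·2/5 = 52/5.

52/5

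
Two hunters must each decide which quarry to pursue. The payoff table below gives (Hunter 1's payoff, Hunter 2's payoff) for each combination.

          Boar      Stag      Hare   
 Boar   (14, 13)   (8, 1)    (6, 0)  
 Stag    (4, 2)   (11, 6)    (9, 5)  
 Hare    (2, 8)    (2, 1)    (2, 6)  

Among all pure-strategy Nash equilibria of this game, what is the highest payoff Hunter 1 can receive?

Both Boar is a pure NE (Hunter 1: 14 ≥ 4; Hunter 2: 13 ≥ 1). Hunter 1 gets 14.
Both Stag is a pure NE (Hunter 1: 11 ≥ 8; Hunter 2: 6 ≥ 5). Hunter 1 gets 11.
Every other cell has a profitable deviation for at least one player. Highest of {14, 11} is 14.

14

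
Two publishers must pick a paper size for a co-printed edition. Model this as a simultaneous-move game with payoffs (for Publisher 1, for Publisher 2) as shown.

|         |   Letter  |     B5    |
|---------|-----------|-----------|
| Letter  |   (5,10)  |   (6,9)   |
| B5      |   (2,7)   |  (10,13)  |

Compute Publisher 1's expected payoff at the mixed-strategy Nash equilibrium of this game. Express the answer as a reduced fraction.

38/7

Publisher 2 mixes with probability q on Letter, chosen so Publisher 1 is indifferent: 5q + 6(1−q) = 2q + 10(1−q) gives q = 4/7.
Publisher 1's expected payoff (from either row, since indifferent) is 5·4/7 + 6·3/7 = 38/7.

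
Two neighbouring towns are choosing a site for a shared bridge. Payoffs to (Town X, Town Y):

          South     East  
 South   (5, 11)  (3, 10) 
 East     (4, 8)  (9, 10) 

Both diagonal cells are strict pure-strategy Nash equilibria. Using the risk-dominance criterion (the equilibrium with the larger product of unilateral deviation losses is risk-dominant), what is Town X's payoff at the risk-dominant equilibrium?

9

At both South: Town X loses 5 − 4 = 1 by deviating; Town Y loses 11 − 10 = 1. Product = 1·1 = 1.
At both East: Town X loses 9 − 3 = 6 by deviating; Town Y loses 10 − 8 = 2. Product = 6·2 = 12.
12 > 1, so both East is risk-dominant. Town X's payoff there is 9.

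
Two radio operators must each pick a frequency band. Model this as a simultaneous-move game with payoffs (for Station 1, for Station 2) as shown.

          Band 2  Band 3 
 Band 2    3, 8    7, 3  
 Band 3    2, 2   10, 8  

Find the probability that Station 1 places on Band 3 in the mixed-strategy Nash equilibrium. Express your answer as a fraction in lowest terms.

Station 1's mix p on Band 2 must make Station 2 indifferent between Band 2 and Band 3.
Station 2's payoff from Band 2: 8p + 2(1−p). From Band 3: 3p + 8(1−p).
Set equal: 5p = 6(1−p) → p = 6/11.
Probability on Band 3 is 1 − 6/11 = 5/11.

5/11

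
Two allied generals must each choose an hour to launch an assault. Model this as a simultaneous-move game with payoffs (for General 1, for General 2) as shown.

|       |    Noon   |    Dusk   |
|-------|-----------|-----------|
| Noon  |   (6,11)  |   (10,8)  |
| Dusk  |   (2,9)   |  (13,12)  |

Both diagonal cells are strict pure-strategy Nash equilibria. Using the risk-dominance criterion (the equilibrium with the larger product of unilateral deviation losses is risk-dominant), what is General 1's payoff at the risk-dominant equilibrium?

At both Noon: General 1 loses 6 − 2 = 4 by deviating; General 2 loses 11 − 8 = 3. Product = 4·3 = 12.
At both Dusk: General 1 loses 13 − 10 = 3 by deviating; General 2 loses 12 − 9 = 3. Product = 3·3 = 9.
12 > 9, so both Noon is risk-dominant. General 1's payoff there is 6.

6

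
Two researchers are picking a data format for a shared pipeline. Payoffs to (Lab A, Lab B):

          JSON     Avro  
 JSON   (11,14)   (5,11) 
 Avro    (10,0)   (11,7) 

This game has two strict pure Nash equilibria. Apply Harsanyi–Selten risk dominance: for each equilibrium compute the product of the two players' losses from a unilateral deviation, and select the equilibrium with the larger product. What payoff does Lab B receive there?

7

At both JSON: Lab A loses 11 − 10 = 1 by deviating; Lab B loses 14 − 11 = 3. Product = 1·3 = 3.
At both Avro: Lab A loses 11 − 5 = 6 by deviating; Lab B loses 7 − 0 = 7. Product = 6·7 = 42.
42 > 3, so both Avro is risk-dominant. Lab B's payoff there is 7.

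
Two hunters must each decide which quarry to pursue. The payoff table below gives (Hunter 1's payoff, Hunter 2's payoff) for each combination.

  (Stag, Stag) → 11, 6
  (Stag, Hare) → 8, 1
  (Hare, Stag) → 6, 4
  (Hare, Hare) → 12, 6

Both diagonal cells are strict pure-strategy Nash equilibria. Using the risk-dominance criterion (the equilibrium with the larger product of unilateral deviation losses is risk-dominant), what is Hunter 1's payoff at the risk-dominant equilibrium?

11

At both Stag: Hunter 1 loses 11 − 6 = 5 by deviating; Hunter 2 loses 6 − 1 = 5. Product = 5·5 = 25.
At both Hare: Hunter 1 loses 12 − 8 = 4 by deviating; Hunter 2 loses 6 − 4 = 2. Product = 4·2 = 8.
25 > 8, so both Stag is risk-dominant. Hunter 1's payoff there is 11.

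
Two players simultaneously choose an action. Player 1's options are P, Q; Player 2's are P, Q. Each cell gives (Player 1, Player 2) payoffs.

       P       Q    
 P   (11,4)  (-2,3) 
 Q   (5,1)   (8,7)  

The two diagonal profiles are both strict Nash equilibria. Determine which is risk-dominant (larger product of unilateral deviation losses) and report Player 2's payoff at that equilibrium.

7

At both P: Player 1 loses 11 − 5 = 6 by deviating; Player 2 loses 4 − 3 = 1. Product = 6·1 = 6.
At both Q: Player 1 loses 8 − (-2) = 10 by deviating; Player 2 loses 7 − 1 = 6. Product = 10·6 = 60.
60 > 6, so both Q is risk-dominant. Player 2's payoff there is 7.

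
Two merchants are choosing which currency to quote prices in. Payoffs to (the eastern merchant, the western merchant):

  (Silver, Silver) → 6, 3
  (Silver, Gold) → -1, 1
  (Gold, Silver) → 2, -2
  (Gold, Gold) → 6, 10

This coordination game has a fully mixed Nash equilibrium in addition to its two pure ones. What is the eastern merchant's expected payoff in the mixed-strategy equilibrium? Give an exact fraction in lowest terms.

38/11

The western merchant mixes with probability q on Silver, chosen so the eastern merchant is indifferent: 6q + (-1)(1−q) = 2q + 6(1−q) gives q = 7/11.
The eastern merchant's expected payoff (from either row, since indifferent) is 6·7/11 + (-1)·4/11 = 38/11.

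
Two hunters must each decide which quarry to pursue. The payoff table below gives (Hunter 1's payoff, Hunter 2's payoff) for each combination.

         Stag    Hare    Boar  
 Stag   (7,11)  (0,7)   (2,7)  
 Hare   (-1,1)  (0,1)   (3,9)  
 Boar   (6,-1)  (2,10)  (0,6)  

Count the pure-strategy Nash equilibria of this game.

Both Stag: Hunter 1 gets 7 (best alternative 6); Hunter 2 gets 11 (best alternative 7). Neither deviates — NE.
(Hare, Boar): Hunter 1 gets 3 (best alternative 2); Hunter 2 gets 9 (best alternative 1). Neither deviates — NE.
(Boar, Hare): Hunter 1 gets 2 (best alternative 0); Hunter 2 gets 10 (best alternative 6). Neither deviates — NE.
Both Hare is not a NE: Hunter 1 would switch to Boar (2 > 0).
No other cell survives both best-response checks, so there are 3 pure NE.

3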